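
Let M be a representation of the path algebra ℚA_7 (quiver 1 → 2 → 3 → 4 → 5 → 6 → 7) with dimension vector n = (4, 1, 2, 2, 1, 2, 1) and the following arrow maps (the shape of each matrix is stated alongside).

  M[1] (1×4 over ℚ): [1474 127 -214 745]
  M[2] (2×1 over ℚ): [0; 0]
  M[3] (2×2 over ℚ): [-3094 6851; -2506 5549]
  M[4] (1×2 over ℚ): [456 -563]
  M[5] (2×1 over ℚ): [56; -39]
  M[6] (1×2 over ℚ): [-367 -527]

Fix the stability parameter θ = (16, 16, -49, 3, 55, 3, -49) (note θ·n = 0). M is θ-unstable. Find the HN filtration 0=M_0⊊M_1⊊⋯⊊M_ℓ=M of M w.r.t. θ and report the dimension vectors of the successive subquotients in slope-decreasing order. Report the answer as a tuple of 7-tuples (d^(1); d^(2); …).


Via rank(M_{q-1}∘⋯∘M_p): M ≅ I[1,1]^3, I[1,2], I[3,3], I[3,7], I[4,4], I[6,6].
μ_θ-semistable layers: μ^(1)=16; μ^(2)=3; μ^(3)=-49

((4, 1, 0, 0, 0, 0, 0); (0, 0, 0, 2, 1, 2, 1); (0, 0, 2, 0, 0, 0, 0))


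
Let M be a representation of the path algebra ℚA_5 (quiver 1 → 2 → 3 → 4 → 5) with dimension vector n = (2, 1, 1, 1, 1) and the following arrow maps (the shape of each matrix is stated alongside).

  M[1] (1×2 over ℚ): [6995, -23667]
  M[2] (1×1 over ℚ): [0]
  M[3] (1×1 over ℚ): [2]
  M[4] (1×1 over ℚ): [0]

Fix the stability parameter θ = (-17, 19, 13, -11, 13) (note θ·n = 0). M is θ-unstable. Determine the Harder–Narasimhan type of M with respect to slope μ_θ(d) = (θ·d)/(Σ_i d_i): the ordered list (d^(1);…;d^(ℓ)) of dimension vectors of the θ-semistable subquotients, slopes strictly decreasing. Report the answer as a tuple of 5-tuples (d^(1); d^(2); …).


Barcode: M ≅ I[1,1], I[1,2], I[3,4], I[5,5]. HN layers by μ_θ (4 steps, strictly decreasing):
  μ^(1)=19; μ^(2)=13; μ^(3)=1; μ^(4)=-17

((0, 1, 0, 0, 0); (0, 0, 0, 0, 1); (0, 0, 1, 1, 0); (2, 0, 0, 0, 0))


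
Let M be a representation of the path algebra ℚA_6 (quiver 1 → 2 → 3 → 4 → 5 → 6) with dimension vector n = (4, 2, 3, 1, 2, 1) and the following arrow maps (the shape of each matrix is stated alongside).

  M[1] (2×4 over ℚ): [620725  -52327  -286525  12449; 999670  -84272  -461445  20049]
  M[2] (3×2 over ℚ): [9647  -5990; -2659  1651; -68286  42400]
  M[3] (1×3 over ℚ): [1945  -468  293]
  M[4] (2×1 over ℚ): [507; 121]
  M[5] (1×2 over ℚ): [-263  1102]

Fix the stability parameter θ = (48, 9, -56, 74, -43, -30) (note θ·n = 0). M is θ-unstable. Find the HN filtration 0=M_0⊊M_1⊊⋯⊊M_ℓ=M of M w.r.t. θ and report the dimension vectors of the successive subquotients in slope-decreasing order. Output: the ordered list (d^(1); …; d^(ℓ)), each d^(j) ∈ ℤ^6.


Interval decomposition of M: I[1,1]^2, I[1,3], I[1,6], I[3,3], I[5,5].
HN type (ℓ=4): μ^(1)=48; μ^(2)=1/3; μ^(3)=-43; μ^(4)=-56

((2, 0, 0, 0, 0, 0); (2, 2, 2, 1, 1, 1); (0, 0, 0, 0, 1, 0); (0, 0, 1, 0, 0, 0))


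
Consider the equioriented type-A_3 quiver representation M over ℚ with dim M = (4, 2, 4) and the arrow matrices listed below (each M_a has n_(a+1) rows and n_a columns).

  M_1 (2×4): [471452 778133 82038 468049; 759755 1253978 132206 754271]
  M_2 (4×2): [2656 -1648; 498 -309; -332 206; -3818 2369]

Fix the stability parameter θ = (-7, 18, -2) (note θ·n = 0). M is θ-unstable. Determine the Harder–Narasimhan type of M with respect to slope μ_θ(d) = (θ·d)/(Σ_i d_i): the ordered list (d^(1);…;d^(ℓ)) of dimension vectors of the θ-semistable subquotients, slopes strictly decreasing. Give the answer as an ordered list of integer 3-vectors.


Barcode: M ≅ I[1,1]^2, I[1,2], I[1,3], I[3,3]^3. HN layers by μ_θ (4 steps, strictly decreasing):
  μ^(1)=18; μ^(2)=8; μ^(3)=-2; μ^(4)=-7

((0, 1, 0); (0, 1, 1); (0, 0, 3); (4, 0, 0))


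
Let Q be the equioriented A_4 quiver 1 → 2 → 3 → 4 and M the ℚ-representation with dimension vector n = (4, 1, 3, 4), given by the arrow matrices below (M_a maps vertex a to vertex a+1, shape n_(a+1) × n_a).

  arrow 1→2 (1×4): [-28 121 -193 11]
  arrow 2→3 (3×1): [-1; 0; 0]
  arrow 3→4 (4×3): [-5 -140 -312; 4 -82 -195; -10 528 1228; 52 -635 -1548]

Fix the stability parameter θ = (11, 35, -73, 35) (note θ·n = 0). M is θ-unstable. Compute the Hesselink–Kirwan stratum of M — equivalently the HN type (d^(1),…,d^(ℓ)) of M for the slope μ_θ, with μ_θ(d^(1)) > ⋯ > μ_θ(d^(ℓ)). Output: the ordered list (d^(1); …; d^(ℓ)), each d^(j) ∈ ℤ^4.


Via rank(M_{q-1}∘⋯∘M_p): M ≅ I[1,1]^3, I[1,4], I[3,4]^2, I[4,4].
μ_θ-semistable layers: μ^(1)=35; μ^(2)=11; μ^(3)=-9; μ^(4)=-73

((0, 0, 0, 4); (3, 0, 0, 0); (1, 1, 1, 0); (0, 0, 2, 0))


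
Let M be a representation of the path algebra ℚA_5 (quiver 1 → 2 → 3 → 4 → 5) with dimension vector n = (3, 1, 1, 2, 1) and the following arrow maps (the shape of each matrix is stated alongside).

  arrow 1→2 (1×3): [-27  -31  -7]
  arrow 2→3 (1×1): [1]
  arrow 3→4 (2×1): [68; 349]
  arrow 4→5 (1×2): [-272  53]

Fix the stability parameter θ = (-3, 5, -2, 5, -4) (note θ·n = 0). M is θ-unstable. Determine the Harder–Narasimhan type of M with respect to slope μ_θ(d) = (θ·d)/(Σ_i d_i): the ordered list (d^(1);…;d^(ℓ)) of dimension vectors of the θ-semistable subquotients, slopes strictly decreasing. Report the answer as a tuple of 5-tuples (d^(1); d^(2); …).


Interval decomposition of M: I[1,1]^2, I[1,5], I[4,4].
HN type (ℓ=3): μ^(1)=5; μ^(2)=1; μ^(3)=-3

((0, 0, 0, 1, 0); (0, 1, 1, 1, 1); (3, 0, 0, 0, 0))


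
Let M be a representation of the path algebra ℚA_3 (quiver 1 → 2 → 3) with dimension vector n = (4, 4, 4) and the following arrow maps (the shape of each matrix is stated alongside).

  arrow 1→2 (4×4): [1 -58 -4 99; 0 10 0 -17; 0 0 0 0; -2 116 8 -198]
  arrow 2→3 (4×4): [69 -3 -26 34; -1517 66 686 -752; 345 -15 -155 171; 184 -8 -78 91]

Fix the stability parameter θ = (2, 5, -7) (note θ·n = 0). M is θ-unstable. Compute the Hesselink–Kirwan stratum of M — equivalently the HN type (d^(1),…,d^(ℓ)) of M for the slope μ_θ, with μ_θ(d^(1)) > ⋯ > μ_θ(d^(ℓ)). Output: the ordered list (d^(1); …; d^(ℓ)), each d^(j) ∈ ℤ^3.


Barcode: M ≅ I[1,1]^2, I[1,3]^2, I[2,3]^2. HN layers by μ_θ (3 steps, strictly decreasing):
  μ^(1)=2; μ^(2)=0; μ^(3)=-1

((2, 0, 0); (2, 2, 2); (0, 2, 2))


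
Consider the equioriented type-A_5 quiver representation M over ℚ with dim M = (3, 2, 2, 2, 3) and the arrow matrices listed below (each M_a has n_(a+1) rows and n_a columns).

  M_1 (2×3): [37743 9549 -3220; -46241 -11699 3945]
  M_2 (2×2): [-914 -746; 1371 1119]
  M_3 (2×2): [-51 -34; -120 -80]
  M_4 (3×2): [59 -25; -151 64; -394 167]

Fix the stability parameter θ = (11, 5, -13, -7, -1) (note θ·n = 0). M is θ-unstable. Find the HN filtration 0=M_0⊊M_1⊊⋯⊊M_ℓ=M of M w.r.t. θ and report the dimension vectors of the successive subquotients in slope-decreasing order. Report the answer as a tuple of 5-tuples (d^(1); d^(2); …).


Barcode: M ≅ I[1,1], I[1,2], I[1,3], I[3,5], I[4,5], I[5,5]. HN layers by μ_θ (6 steps, strictly decreasing):
  μ^(1)=11; μ^(2)=8; μ^(3)=1; μ^(4)=-1; μ^(5)=-7; μ^(6)=-13

((1, 0, 0, 0, 0); (1, 1, 0, 0, 0); (1, 1, 1, 0, 0); (0, 0, 0, 0, 3); (0, 0, 0, 2, 0); (0, 0, 1, 0, 0))


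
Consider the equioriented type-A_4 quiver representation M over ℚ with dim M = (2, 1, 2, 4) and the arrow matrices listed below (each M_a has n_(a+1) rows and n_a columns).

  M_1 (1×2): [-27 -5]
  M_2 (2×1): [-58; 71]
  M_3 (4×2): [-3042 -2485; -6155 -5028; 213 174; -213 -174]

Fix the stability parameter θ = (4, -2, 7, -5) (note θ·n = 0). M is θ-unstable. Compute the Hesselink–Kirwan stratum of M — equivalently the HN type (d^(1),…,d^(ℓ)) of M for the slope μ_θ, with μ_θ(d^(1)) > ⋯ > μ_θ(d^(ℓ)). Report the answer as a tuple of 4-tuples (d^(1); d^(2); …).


Interval decomposition of M: I[1,1], I[1,4], I[3,4], I[4,4]^2.
HN type (ℓ=3): μ^(1)=4; μ^(2)=1; μ^(3)=-5

((1, 0, 0, 0); (1, 1, 2, 2); (0, 0, 0, 2))


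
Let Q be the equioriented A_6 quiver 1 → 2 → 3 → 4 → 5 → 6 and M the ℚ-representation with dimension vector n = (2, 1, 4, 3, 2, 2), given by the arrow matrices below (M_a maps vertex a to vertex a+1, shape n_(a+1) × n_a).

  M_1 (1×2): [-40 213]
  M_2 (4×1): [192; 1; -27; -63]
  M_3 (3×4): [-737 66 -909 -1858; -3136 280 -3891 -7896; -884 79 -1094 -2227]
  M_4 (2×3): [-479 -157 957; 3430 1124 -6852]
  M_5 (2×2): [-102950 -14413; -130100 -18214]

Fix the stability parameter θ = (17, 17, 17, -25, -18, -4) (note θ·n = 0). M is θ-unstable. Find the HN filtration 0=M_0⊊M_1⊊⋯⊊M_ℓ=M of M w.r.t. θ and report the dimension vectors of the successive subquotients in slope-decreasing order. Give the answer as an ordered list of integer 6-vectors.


Barcode: M ≅ I[1,1], I[1,6], I[3,3], I[3,4], I[3,5], I[6,6]. HN layers by μ_θ (4 steps, strictly decreasing):
  μ^(1)=17; μ^(2)=2/3; μ^(3)=-4; μ^(4)=-26/3

((1, 0, 1, 0, 0, 0); (1, 1, 1, 1, 1, 1); (0, 0, 1, 1, 0, 1); (0, 0, 1, 1, 1, 0))


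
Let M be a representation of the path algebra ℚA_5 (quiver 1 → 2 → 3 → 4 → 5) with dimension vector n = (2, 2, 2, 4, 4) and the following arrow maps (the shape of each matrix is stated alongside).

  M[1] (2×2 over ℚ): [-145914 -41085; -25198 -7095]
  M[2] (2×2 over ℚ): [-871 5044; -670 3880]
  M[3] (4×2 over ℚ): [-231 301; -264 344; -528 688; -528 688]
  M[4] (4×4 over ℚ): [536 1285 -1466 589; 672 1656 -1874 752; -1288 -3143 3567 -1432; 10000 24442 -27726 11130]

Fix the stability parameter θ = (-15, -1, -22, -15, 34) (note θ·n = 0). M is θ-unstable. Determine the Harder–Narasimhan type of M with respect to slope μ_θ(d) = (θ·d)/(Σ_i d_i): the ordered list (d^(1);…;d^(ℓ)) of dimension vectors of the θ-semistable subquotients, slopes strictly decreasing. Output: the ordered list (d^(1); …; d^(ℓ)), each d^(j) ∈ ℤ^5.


Barcode: M ≅ I[1,1], I[1,4], I[2,2], I[3,3], I[4,5]^3, I[5,5]. HN layers by μ_θ (5 steps, strictly decreasing):
  μ^(1)=34; μ^(2)=-1; μ^(3)=-38/3; μ^(4)=-15; μ^(5)=-22

((0, 0, 0, 0, 4); (0, 1, 0, 0, 0); (0, 1, 1, 1, 0); (2, 0, 0, 3, 0); (0, 0, 1, 0, 0))


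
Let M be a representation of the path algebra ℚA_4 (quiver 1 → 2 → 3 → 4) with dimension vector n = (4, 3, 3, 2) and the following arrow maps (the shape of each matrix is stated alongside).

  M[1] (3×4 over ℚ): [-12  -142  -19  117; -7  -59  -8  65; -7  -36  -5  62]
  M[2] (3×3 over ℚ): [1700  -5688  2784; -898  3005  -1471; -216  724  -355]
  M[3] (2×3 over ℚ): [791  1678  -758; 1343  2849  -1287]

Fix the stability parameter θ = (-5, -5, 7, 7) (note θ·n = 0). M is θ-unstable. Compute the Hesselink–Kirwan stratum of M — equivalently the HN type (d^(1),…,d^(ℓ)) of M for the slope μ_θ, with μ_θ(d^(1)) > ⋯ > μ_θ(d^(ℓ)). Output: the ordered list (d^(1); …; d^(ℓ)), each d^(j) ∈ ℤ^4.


Interval decomposition of M: I[1,1], I[1,3], I[1,4]^2.
HN type (ℓ=2): μ^(1)=7; μ^(2)=-5

((0, 0, 3, 2); (4, 3, 0, 0))


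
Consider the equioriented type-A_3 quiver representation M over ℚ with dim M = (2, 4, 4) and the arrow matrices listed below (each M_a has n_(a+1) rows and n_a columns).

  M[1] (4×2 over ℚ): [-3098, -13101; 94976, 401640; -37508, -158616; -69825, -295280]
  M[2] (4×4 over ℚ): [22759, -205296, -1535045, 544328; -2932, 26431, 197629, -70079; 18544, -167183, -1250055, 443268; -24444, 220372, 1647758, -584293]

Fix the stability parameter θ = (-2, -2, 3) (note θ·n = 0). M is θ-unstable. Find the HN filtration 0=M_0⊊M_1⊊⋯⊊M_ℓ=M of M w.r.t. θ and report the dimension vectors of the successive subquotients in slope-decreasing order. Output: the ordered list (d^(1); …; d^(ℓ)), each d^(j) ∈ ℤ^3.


Barcode: M ≅ I[1,3]^2, I[2,2], I[2,3], I[3,3]. HN layers by μ_θ (2 steps, strictly decreasing):
  μ^(1)=3; μ^(2)=-2

((0, 0, 4); (2, 4, 0))


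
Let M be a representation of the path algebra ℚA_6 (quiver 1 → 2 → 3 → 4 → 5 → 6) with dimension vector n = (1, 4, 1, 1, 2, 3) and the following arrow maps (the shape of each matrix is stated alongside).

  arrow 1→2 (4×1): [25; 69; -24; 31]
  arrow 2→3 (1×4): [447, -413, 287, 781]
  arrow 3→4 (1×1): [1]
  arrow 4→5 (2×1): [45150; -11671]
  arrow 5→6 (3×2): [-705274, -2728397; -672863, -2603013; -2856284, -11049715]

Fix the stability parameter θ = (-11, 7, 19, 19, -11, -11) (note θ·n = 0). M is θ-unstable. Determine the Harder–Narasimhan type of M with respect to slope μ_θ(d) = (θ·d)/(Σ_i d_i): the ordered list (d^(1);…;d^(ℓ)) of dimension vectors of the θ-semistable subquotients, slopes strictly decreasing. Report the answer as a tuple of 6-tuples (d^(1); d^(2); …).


Barcode: M ≅ I[1,6], I[2,2]^3, I[5,6], I[6,6]. HN layers by μ_θ (3 steps, strictly decreasing):
  μ^(1)=7; μ^(2)=23/5; μ^(3)=-11

((0, 3, 0, 0, 0, 0); (0, 1, 1, 1, 1, 1); (1, 0, 0, 0, 1, 2))


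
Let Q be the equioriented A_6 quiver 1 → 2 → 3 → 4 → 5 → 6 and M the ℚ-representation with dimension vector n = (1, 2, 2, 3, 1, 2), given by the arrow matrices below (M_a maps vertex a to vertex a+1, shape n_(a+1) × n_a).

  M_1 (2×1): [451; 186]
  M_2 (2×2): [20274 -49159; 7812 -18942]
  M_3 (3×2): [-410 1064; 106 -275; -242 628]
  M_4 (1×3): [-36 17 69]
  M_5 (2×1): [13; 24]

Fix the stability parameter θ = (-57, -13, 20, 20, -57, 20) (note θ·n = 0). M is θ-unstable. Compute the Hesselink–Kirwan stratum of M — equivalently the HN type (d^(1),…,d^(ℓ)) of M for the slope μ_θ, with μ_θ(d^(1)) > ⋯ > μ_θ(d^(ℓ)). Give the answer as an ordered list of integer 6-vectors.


Barcode: M ≅ I[1,2], I[2,6], I[3,4], I[4,4], I[6,6]. HN layers by μ_θ (4 steps, strictly decreasing):
  μ^(1)=20; μ^(2)=-17/3; μ^(3)=-13; μ^(4)=-57

((0, 0, 1, 2, 0, 2); (0, 0, 1, 1, 1, 0); (0, 2, 0, 0, 0, 0); (1, 0, 0, 0, 0, 0))


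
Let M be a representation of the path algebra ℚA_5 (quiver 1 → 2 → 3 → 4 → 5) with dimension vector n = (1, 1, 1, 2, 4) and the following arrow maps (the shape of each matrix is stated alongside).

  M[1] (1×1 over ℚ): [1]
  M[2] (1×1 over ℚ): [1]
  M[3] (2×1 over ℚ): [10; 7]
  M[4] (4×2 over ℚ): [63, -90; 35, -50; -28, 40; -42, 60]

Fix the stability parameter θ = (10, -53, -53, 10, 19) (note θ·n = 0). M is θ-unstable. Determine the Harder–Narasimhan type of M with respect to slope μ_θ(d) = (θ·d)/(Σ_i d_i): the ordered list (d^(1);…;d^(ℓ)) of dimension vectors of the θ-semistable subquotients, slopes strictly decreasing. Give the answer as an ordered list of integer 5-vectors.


Via rank(M_{q-1}∘⋯∘M_p): M ≅ I[1,4], I[4,5], I[5,5]^3.
μ_θ-semistable layers: μ^(1)=19; μ^(2)=10; μ^(3)=-32

((0, 0, 0, 0, 4); (0, 0, 0, 2, 0); (1, 1, 1, 0, 0))


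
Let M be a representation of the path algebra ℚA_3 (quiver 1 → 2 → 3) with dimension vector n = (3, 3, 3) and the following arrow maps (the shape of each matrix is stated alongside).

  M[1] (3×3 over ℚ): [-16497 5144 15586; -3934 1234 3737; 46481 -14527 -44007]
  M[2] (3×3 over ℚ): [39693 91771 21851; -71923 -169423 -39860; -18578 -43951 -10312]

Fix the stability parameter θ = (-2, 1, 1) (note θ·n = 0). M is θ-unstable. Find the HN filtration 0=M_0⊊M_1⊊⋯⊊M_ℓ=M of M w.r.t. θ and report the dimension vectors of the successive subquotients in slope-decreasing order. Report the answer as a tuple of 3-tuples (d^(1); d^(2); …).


Via rank(M_{q-1}∘⋯∘M_p): M ≅ I[1,3]^3.
μ_θ-semistable layers: μ^(1)=1; μ^(2)=-2

((0, 3, 3); (3, 0, 0))


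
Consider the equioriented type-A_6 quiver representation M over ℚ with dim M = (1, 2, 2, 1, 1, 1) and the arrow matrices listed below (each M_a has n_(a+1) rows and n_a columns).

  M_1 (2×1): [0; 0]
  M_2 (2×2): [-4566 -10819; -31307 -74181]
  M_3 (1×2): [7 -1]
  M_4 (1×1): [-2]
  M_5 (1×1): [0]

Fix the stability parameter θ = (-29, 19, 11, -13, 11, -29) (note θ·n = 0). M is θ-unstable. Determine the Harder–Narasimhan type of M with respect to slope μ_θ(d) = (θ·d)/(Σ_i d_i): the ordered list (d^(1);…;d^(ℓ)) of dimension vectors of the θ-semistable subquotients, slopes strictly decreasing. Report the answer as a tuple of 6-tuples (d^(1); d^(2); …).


Interval decomposition of M: I[1,1], I[2,3], I[2,5], I[6,6].
HN type (ℓ=4): μ^(1)=15; μ^(2)=11; μ^(3)=17/3; μ^(4)=-29

((0, 1, 1, 0, 0, 0); (0, 0, 0, 0, 1, 0); (0, 1, 1, 1, 0, 0); (1, 0, 0, 0, 0, 1))


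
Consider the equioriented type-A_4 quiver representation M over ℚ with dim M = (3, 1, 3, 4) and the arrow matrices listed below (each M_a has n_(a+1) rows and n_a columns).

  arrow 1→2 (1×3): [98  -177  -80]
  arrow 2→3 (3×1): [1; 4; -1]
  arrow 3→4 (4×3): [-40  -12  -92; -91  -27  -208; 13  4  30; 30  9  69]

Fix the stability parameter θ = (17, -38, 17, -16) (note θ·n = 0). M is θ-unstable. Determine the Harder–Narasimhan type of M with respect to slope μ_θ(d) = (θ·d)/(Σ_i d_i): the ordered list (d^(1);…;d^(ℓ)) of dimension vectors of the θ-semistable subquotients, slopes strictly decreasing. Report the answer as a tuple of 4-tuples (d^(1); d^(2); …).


Via rank(M_{q-1}∘⋯∘M_p): M ≅ I[1,1]^2, I[1,4], I[3,4]^2, I[4,4].
μ_θ-semistable layers: μ^(1)=17; μ^(2)=1/2; μ^(3)=-21/2; μ^(4)=-16

((2, 0, 0, 0); (0, 0, 3, 3); (1, 1, 0, 0); (0, 0, 0, 1))


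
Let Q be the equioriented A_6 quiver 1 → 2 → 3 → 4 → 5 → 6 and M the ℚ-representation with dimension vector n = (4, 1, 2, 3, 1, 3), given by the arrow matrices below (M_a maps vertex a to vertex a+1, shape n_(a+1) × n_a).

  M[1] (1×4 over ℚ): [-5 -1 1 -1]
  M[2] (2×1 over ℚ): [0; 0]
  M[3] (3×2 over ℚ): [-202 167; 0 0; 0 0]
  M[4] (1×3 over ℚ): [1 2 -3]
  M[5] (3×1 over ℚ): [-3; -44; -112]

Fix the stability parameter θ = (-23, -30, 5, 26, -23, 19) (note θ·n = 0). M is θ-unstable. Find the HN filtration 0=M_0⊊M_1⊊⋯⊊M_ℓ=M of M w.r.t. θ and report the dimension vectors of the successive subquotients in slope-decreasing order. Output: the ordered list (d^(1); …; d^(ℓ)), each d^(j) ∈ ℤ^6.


Barcode: M ≅ I[1,1]^3, I[1,2], I[3,3], I[3,6], I[4,4]^2, I[6,6]^2. HN layers by μ_θ (6 steps, strictly decreasing):
  μ^(1)=26; μ^(2)=19; μ^(3)=5; μ^(4)=8/3; μ^(5)=-23; μ^(6)=-53/2

((0, 0, 0, 2, 0, 0); (0, 0, 0, 0, 0, 3); (0, 0, 1, 0, 0, 0); (0, 0, 1, 1, 1, 0); (3, 0, 0, 0, 0, 0); (1, 1, 0, 0, 0, 0))


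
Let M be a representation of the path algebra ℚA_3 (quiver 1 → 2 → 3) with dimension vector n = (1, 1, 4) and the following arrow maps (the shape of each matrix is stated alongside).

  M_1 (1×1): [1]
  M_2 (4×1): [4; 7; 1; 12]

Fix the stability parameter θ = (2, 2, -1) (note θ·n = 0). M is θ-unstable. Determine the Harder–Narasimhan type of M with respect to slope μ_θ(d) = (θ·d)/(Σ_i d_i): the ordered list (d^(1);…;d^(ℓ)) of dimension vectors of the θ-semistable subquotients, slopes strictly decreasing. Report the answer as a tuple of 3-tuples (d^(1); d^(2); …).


Via rank(M_{q-1}∘⋯∘M_p): M ≅ I[1,3], I[3,3]^3.
μ_θ-semistable layers: μ^(1)=1; μ^(2)=-1

((1, 1, 1); (0, 0, 3))


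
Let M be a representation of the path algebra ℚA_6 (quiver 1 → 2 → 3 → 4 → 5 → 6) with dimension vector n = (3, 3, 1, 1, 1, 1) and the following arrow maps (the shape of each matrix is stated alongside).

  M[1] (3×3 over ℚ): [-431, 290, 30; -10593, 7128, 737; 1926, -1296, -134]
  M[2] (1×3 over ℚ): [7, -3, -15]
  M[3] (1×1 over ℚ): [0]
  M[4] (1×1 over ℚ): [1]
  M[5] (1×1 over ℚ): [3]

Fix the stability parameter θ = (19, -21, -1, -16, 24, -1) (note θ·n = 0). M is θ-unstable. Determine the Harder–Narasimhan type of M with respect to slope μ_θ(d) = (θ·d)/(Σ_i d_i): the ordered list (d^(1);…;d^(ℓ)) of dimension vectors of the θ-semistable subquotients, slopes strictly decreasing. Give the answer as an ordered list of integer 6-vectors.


Interval decomposition of M: I[1,1], I[1,2], I[1,3], I[2,2], I[4,6].
HN type (ℓ=5): μ^(1)=19; μ^(2)=23/2; μ^(3)=-1; μ^(4)=-16; μ^(5)=-21

((1, 0, 0, 0, 0, 0); (0, 0, 0, 0, 1, 1); (2, 2, 1, 0, 0, 0); (0, 0, 0, 1, 0, 0); (0, 1, 0, 0, 0, 0))


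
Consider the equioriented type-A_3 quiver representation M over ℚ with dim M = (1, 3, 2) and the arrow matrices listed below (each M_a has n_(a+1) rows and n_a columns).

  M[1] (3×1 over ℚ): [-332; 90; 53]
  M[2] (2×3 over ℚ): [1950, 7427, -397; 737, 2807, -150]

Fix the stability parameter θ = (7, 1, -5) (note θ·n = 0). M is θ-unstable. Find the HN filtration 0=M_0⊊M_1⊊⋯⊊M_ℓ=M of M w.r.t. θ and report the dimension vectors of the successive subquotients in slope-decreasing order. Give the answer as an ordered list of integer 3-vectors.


Interval decomposition of M: I[1,3], I[2,2], I[2,3].
HN type (ℓ=2): μ^(1)=1; μ^(2)=-2

((1, 2, 1); (0, 1, 1))


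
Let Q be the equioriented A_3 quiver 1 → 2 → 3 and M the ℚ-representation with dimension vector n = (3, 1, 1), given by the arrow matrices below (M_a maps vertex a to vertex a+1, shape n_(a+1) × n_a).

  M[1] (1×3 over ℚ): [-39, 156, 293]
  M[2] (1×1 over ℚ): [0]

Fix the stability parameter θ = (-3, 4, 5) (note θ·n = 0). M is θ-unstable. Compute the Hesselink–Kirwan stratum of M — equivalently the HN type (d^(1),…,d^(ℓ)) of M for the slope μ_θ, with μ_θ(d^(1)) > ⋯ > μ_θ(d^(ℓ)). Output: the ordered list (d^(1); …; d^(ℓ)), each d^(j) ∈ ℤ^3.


Via rank(M_{q-1}∘⋯∘M_p): M ≅ I[1,1]^2, I[1,2], I[3,3].
μ_θ-semistable layers: μ^(1)=5; μ^(2)=4; μ^(3)=-3

((0, 0, 1); (0, 1, 0); (3, 0, 0))


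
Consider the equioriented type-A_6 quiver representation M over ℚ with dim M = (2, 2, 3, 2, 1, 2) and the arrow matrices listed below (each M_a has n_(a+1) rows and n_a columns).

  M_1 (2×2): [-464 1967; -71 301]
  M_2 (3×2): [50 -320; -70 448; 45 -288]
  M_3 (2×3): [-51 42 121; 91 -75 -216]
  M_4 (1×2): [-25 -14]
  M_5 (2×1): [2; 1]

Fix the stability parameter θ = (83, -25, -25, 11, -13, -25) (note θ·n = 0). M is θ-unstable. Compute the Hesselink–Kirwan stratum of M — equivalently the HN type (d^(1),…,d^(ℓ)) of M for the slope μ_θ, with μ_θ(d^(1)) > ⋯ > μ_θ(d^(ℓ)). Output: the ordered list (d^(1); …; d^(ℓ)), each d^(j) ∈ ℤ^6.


Interval decomposition of M: I[1,2], I[1,6], I[3,3], I[3,4], I[6,6].
HN type (ℓ=4): μ^(1)=29; μ^(2)=11; μ^(3)=1; μ^(4)=-25

((1, 1, 0, 0, 0, 0); (0, 0, 0, 1, 0, 0); (1, 1, 1, 1, 1, 1); (0, 0, 2, 0, 0, 1))


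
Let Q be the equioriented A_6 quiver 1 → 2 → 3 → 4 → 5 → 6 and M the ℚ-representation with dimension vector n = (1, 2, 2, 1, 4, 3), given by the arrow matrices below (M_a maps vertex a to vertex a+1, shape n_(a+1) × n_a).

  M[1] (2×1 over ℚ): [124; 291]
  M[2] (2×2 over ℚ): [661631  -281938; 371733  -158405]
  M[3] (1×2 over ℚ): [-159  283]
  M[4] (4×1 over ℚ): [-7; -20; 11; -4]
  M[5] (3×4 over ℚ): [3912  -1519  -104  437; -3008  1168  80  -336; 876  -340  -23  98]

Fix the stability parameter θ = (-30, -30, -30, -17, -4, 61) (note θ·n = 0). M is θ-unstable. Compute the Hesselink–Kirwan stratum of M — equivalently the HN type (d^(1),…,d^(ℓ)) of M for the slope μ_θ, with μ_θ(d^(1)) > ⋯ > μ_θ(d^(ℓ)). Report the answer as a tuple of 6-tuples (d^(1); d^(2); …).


Barcode: M ≅ I[1,6], I[2,3], I[5,5]^2, I[5,6], I[6,6]. HN layers by μ_θ (4 steps, strictly decreasing):
  μ^(1)=61; μ^(2)=-4; μ^(3)=-17; μ^(4)=-30

((0, 0, 0, 0, 0, 3); (0, 0, 0, 0, 4, 0); (0, 0, 0, 1, 0, 0); (1, 2, 2, 0, 0, 0))


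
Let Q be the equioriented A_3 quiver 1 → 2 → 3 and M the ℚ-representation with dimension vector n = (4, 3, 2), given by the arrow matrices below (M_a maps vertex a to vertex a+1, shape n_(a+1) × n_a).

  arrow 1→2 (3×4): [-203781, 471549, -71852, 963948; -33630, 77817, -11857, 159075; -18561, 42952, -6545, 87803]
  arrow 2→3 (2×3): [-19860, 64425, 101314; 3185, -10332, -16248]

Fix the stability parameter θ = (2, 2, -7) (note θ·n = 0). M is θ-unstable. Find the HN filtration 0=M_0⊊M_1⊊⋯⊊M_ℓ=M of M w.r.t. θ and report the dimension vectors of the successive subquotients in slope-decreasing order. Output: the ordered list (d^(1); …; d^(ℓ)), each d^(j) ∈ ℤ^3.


Barcode: M ≅ I[1,1]^2, I[1,3]^2, I[2,2]. HN layers by μ_θ (2 steps, strictly decreasing):
  μ^(1)=2; μ^(2)=-1

((2, 1, 0); (2, 2, 2))


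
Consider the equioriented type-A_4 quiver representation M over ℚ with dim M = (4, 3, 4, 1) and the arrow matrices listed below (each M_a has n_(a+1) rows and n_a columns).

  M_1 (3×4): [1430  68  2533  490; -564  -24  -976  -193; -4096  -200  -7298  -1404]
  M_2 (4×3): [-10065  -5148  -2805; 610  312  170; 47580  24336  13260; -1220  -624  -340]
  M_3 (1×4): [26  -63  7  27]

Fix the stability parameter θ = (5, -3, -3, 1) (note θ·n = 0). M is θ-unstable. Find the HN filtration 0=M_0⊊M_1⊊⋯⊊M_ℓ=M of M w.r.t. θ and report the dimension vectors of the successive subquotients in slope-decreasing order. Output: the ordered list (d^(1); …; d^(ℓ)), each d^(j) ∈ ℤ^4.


Barcode: M ≅ I[1,1], I[1,2]^2, I[1,3], I[3,3]^2, I[3,4]. HN layers by μ_θ (4 steps, strictly decreasing):
  μ^(1)=5; μ^(2)=1; μ^(3)=-1/3; μ^(4)=-3

((1, 0, 0, 0); (2, 2, 0, 1); (1, 1, 1, 0); (0, 0, 3, 0))


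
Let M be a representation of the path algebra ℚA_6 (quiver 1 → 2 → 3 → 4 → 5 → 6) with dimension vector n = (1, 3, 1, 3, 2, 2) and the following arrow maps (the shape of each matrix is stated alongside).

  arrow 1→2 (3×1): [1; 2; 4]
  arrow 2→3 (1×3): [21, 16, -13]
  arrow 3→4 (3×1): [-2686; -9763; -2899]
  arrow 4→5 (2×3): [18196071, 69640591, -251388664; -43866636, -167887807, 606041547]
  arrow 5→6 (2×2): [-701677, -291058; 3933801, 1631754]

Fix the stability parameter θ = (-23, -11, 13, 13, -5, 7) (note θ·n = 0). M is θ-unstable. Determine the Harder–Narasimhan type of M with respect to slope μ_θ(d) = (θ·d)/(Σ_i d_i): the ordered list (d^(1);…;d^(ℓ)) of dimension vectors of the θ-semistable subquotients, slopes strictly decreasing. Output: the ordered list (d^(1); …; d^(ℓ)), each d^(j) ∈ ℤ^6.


Interval decomposition of M: I[1,6], I[2,2]^2, I[4,4], I[4,5], I[6,6].
HN type (ℓ=5): μ^(1)=13; μ^(2)=7; μ^(3)=4; μ^(4)=-11; μ^(5)=-23

((0, 0, 0, 1, 0, 0); (0, 0, 1, 1, 1, 2); (0, 0, 0, 1, 1, 0); (0, 3, 0, 0, 0, 0); (1, 0, 0, 0, 0, 0))


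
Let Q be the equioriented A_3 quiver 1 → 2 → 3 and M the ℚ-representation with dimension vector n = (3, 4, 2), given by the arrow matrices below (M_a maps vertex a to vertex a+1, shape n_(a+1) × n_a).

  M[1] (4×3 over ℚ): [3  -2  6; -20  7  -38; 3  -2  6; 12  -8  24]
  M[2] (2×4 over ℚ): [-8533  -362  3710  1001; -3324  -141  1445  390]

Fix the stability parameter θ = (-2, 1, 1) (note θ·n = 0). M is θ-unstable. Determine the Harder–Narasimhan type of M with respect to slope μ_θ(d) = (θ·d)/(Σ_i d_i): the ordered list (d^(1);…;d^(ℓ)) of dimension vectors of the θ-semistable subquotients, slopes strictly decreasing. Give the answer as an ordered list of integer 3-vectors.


Barcode: M ≅ I[1,1], I[1,3]^2, I[2,2]^2. HN layers by μ_θ (2 steps, strictly decreasing):
  μ^(1)=1; μ^(2)=-2

((0, 4, 2); (3, 0, 0))


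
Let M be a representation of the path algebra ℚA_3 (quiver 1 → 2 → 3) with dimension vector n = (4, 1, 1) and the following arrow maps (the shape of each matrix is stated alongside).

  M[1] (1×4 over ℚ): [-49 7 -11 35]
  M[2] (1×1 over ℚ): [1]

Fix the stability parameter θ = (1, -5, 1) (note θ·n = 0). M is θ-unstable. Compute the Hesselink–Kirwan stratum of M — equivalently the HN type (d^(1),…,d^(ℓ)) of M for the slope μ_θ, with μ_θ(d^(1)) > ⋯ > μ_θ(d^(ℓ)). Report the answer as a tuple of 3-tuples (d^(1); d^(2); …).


Barcode: M ≅ I[1,1]^3, I[1,3]. HN layers by μ_θ (2 steps, strictly decreasing):
  μ^(1)=1; μ^(2)=-2

((3, 0, 1); (1, 1, 0))


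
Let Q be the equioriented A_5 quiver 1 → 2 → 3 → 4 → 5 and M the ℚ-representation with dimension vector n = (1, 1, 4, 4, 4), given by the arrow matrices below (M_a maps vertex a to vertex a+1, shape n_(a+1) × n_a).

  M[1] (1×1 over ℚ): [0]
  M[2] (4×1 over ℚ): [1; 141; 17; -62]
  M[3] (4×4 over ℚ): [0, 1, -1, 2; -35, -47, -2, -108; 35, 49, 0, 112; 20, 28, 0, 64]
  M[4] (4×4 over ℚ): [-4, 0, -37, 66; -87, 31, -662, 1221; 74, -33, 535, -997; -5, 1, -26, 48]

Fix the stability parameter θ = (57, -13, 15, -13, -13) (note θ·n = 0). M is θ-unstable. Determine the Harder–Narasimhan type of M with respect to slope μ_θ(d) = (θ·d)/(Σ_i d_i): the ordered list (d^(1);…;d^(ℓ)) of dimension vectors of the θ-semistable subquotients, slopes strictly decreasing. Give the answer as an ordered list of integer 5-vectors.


Interval decomposition of M: I[1,1], I[2,3], I[3,3], I[3,5]^2, I[4,5]^2.
HN type (ℓ=4): μ^(1)=57; μ^(2)=15; μ^(3)=-11/3; μ^(4)=-13

((1, 0, 0, 0, 0); (0, 0, 2, 0, 0); (0, 0, 2, 2, 2); (0, 1, 0, 2, 2))


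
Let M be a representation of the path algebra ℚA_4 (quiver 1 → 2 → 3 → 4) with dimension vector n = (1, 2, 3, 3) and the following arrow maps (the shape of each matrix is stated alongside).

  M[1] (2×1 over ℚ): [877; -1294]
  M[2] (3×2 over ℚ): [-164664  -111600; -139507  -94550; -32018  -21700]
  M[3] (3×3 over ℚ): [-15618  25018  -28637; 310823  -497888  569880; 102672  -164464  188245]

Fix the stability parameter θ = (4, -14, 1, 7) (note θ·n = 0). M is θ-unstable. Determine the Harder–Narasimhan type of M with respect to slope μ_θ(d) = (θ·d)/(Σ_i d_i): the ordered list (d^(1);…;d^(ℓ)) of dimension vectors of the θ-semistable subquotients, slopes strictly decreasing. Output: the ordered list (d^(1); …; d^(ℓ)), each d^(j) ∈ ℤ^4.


Interval decomposition of M: I[1,4], I[2,2], I[3,4]^2.
HN type (ℓ=4): μ^(1)=7; μ^(2)=1; μ^(3)=-5; μ^(4)=-14

((0, 0, 0, 3); (0, 0, 3, 0); (1, 1, 0, 0); (0, 1, 0, 0))


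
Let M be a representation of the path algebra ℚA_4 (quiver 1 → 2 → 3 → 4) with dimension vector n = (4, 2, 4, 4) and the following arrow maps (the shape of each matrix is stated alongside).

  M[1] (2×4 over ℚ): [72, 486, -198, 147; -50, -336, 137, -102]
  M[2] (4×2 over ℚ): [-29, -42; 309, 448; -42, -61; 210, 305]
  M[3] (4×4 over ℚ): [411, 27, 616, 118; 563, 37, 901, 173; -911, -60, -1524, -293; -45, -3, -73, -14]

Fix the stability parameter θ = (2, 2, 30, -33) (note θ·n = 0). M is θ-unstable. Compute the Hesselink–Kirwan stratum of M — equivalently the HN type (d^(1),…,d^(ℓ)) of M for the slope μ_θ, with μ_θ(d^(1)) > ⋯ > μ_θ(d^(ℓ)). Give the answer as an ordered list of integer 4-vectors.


Via rank(M_{q-1}∘⋯∘M_p): M ≅ I[1,1]^2, I[1,4]^2, I[3,4]^2.
μ_θ-semistable layers: μ^(1)=2; μ^(2)=1/4; μ^(3)=-3/2

((2, 0, 0, 0); (2, 2, 2, 2); (0, 0, 2, 2))


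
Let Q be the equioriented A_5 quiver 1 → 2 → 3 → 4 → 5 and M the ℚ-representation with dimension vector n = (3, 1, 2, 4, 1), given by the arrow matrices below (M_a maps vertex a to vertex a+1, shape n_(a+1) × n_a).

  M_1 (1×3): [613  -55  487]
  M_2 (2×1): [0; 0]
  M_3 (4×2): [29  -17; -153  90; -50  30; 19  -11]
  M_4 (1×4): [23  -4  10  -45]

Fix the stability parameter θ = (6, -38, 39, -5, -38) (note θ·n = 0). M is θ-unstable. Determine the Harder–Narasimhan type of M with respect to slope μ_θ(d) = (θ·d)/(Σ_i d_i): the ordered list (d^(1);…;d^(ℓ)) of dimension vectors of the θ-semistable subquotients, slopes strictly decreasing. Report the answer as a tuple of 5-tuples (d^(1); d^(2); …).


Barcode: M ≅ I[1,1]^2, I[1,2], I[3,4], I[3,5], I[4,4]^2. HN layers by μ_θ (5 steps, strictly decreasing):
  μ^(1)=17; μ^(2)=6; μ^(3)=-4/3; μ^(4)=-5; μ^(5)=-16

((0, 0, 1, 1, 0); (2, 0, 0, 0, 0); (0, 0, 1, 1, 1); (0, 0, 0, 2, 0); (1, 1, 0, 0, 0))


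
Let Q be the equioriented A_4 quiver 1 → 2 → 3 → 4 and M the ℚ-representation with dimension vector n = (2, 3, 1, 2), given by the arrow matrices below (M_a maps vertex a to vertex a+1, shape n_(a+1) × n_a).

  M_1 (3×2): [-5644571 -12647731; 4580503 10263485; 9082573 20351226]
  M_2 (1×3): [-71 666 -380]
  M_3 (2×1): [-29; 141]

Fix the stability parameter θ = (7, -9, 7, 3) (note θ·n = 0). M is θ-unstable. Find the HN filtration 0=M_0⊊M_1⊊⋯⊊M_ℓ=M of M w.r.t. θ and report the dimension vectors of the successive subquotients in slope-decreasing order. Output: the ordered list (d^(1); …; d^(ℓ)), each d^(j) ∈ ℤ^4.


Barcode: M ≅ I[1,2], I[1,4], I[2,2], I[4,4]. HN layers by μ_θ (4 steps, strictly decreasing):
  μ^(1)=5; μ^(2)=3; μ^(3)=-1; μ^(4)=-9

((0, 0, 1, 1); (0, 0, 0, 1); (2, 2, 0, 0); (0, 1, 0, 0))


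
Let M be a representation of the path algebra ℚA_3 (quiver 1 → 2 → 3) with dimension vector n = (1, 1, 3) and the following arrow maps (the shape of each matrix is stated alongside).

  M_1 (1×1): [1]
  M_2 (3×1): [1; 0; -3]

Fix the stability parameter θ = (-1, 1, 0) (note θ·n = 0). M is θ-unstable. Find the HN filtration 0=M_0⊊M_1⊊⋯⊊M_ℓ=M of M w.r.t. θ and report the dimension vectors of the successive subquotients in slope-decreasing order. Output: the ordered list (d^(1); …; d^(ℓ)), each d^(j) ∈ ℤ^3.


Via rank(M_{q-1}∘⋯∘M_p): M ≅ I[1,3], I[3,3]^2.
μ_θ-semistable layers: μ^(1)=1/2; μ^(2)=0; μ^(3)=-1

((0, 1, 1); (0, 0, 2); (1, 0, 0))


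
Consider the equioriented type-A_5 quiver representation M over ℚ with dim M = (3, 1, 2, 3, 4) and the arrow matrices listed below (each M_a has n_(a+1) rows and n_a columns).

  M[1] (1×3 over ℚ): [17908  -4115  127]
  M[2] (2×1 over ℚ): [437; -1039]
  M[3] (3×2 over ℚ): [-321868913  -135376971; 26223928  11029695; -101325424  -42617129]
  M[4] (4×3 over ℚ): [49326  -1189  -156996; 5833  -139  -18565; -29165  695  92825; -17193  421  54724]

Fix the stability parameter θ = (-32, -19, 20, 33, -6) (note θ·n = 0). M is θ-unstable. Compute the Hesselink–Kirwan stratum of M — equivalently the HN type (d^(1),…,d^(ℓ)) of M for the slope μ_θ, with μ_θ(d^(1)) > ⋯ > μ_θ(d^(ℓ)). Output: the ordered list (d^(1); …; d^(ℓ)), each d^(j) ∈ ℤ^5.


Via rank(M_{q-1}∘⋯∘M_p): M ≅ I[1,1]^2, I[1,5], I[3,5], I[4,5], I[5,5].
μ_θ-semistable layers: μ^(1)=47/3; μ^(2)=27/2; μ^(3)=-6; μ^(4)=-19; μ^(5)=-32

((0, 0, 2, 2, 2); (0, 0, 0, 1, 1); (0, 0, 0, 0, 1); (0, 1, 0, 0, 0); (3, 0, 0, 0, 0))


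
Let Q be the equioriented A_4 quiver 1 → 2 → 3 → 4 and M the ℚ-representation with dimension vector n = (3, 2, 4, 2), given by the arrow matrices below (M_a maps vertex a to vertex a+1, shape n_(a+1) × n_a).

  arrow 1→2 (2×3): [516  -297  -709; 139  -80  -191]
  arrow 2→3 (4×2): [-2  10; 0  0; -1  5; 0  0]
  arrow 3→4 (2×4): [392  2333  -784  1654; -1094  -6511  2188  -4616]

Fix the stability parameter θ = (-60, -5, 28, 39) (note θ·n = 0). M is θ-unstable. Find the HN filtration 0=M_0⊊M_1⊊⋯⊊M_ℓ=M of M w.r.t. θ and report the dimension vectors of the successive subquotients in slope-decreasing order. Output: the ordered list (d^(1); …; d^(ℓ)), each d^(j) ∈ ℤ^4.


Interval decomposition of M: I[1,1], I[1,2], I[1,3], I[3,3], I[3,4]^2.
HN type (ℓ=4): μ^(1)=39; μ^(2)=28; μ^(3)=-5; μ^(4)=-60

((0, 0, 0, 2); (0, 0, 4, 0); (0, 2, 0, 0); (3, 0, 0, 0))


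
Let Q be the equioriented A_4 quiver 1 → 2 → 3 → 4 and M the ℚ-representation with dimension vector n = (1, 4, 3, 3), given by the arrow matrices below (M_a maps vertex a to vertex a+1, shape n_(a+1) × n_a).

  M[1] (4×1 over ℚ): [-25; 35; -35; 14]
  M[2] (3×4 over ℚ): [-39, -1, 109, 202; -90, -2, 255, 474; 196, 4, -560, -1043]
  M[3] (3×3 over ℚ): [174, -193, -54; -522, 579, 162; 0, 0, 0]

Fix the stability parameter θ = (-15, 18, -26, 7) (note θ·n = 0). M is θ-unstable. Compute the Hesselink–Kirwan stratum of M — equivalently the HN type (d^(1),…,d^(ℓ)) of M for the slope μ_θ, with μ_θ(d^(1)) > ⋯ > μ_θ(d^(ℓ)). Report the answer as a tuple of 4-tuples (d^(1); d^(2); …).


Via rank(M_{q-1}∘⋯∘M_p): M ≅ I[1,4], I[2,2], I[2,3]^2, I[4,4]^2.
μ_θ-semistable layers: μ^(1)=18; μ^(2)=7; μ^(3)=-4; μ^(4)=-15

((0, 1, 0, 0); (0, 0, 0, 3); (0, 3, 3, 0); (1, 0, 0, 0))


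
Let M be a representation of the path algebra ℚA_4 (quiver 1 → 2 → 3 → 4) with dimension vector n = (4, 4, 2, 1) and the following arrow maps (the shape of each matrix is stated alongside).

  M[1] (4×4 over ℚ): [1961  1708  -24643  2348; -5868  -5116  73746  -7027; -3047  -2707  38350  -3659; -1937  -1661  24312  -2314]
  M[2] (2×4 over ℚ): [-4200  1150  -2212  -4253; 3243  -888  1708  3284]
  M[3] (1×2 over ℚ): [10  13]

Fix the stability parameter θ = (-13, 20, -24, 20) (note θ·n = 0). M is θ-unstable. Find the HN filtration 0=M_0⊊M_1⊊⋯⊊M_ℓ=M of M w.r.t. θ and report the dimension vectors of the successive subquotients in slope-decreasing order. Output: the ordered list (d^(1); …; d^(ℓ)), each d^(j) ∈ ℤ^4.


Interval decomposition of M: I[1,1], I[1,2], I[1,3], I[1,4], I[2,2].
HN type (ℓ=3): μ^(1)=20; μ^(2)=-2; μ^(3)=-13

((0, 2, 0, 1); (0, 2, 2, 0); (4, 0, 0, 0))


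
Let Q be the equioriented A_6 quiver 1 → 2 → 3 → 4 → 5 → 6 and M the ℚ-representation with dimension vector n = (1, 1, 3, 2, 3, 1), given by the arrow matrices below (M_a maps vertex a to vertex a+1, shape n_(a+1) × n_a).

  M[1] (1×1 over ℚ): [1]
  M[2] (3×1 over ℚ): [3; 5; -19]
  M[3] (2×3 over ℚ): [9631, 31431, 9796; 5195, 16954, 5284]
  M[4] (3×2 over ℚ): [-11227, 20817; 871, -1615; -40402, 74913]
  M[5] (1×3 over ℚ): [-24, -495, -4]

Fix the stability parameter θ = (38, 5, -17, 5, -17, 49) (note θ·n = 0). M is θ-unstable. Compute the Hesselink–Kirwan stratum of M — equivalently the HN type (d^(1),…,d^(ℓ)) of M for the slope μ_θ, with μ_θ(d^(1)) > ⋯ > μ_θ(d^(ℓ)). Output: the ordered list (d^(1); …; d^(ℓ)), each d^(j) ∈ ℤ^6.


Interval decomposition of M: I[1,6], I[3,3], I[3,5], I[5,5].
HN type (ℓ=4): μ^(1)=49; μ^(2)=14/5; μ^(3)=-6; μ^(4)=-17

((0, 0, 0, 0, 0, 1); (1, 1, 1, 1, 1, 0); (0, 0, 0, 1, 1, 0); (0, 0, 2, 0, 1, 0))


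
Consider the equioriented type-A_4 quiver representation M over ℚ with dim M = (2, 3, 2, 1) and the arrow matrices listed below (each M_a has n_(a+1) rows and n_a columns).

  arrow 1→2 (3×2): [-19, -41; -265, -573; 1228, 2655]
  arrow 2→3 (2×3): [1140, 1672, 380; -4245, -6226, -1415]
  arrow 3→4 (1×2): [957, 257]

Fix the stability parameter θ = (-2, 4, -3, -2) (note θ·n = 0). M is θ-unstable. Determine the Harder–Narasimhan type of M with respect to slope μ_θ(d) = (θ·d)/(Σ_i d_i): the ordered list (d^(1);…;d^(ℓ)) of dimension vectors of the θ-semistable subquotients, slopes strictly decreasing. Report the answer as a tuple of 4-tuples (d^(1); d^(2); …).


Interval decomposition of M: I[1,2], I[1,4], I[2,2], I[3,3].
HN type (ℓ=4): μ^(1)=4; μ^(2)=-1/3; μ^(3)=-2; μ^(4)=-3

((0, 2, 0, 0); (0, 1, 1, 1); (2, 0, 0, 0); (0, 0, 1, 0))


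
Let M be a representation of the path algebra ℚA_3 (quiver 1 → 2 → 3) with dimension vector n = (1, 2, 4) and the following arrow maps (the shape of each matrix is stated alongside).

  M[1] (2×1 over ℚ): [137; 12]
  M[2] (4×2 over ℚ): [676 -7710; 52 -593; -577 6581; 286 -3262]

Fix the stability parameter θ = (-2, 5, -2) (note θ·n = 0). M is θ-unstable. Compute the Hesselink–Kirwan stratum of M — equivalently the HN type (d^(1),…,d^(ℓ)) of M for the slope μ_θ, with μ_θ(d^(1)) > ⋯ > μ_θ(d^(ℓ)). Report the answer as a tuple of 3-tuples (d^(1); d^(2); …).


Barcode: M ≅ I[1,3], I[2,3], I[3,3]^2. HN layers by μ_θ (2 steps, strictly decreasing):
  μ^(1)=3/2; μ^(2)=-2

((0, 2, 2); (1, 0, 2))


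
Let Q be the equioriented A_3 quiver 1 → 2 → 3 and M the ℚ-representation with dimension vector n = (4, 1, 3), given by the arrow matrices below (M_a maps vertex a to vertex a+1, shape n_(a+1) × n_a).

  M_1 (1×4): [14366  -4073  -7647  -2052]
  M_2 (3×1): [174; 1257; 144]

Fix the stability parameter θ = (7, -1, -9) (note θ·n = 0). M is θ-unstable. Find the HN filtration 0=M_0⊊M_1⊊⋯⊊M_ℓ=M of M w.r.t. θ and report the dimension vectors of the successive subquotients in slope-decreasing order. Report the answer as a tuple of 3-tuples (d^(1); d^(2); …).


Interval decomposition of M: I[1,1]^3, I[1,3], I[3,3]^2.
HN type (ℓ=3): μ^(1)=7; μ^(2)=-1; μ^(3)=-9

((3, 0, 0); (1, 1, 1); (0, 0, 2))
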